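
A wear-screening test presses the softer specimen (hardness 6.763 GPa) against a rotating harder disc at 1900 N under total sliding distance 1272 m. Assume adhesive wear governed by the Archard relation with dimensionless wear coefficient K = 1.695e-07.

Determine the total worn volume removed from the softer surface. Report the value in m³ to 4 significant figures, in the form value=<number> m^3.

The computation holds full precision. Intermediates appear rounded — rounded once at the end: four significant digits.
Convert: Hardness H = 6.763 GPa = 6.763e+09 Pa.
As SI base values: W = 1900 N, H = 6.763e+09 Pa, K = 1.695e-07.
Apply Archard: V = K·W·L/H = 1.695e-07 · 1900 · 1272 / 6.763e+09 = 6.057e-11 m³.

value=6.057e-11 m^3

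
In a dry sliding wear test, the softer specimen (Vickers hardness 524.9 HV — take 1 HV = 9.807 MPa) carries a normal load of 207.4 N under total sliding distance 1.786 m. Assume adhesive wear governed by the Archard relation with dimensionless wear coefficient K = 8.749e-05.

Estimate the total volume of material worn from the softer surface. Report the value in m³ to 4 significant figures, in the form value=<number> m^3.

All arithmetic maintains full float precision; displayed values are rounded; one last rounding to 4 significant figures.
Convert: Hardness H = 524.9 HV × 9.807 MPa/HV = 5148 MPa = 5.148e+09 Pa.
SI base units throughout: W = 207.4 N, H = 5.148e+09 Pa, K = 8.749e-05.
Wear volume V = K·W·L/H = 8.749e-05 · 207.4 · 1.786 / 5.148e+09 = 6.296e-12 m³.

value=6.296e-12 m^3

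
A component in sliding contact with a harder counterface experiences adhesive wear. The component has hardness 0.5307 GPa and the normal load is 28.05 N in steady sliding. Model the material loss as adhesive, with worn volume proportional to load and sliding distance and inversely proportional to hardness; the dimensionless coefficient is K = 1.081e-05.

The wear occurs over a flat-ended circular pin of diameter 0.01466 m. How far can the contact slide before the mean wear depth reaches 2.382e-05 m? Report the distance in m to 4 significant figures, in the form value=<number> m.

The algebra runs at full float precision. Intermediate values are shown rounded, and one last rounding to four significant figures.
Hardness H = 0.5307 GPa = 5.307e+08 Pa.
Contact area A = π·d²/4 = π·(0.01466 m)²/4 = 1.688e-04 m².
Collected in SI base units: W = 28.05 N, H = 5.307e+08 Pa, K = 1.081e-05.
Permissible volume V_lim = h_lim·A = 2.382e-05 · 1.688e-04 = 4.021e-09 m³.
So the life L = V_lim·H/(K·W) = 4.021e-09 · 5.307e+08 / (1.081e-05 · 28.05) = 7037 m.

value=7037 m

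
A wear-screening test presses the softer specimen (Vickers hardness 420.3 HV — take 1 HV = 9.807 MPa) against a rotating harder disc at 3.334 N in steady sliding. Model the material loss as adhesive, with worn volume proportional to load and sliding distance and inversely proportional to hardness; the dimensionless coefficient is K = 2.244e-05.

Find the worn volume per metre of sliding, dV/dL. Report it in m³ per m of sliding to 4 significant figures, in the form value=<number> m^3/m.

value=1.815e-14 m^3/m

The algebra holds full float precision; printed values are rounded — one final rounding to 4 significant figures.
Hardness H = 420.3 HV × 9.807 MPa/HV = 4122 MPa = 4.122e+09 Pa.
In SI base units: W = 3.334 N, H = 4.122e+09 Pa, K = 2.244e-05.
Volumetric rate dV/dL = K·W/H (no L dependence): 2.244e-05 · 3.334 / 4.122e+09 = 1.815e-14 m³/m.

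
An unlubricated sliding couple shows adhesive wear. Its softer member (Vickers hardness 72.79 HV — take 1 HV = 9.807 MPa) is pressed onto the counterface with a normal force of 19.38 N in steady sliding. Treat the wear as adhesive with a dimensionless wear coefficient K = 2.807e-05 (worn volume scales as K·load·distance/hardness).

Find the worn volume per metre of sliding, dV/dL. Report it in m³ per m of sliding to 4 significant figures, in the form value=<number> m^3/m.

value=7.621e-13 m^3/m

Intermediate values are printed rounded — all arithmetic maintains full float precision — a single final rounding, at four significant figures.
Convert: Hardness H = 72.79 HV × 9.807 MPa/HV = 713.9 MPa = 7.139e+08 Pa.
Restated in SI base units: W = 19.38 N, H = 7.139e+08 Pa, K = 2.807e-05.
Sliding wear rate dV/dL = K·W/H (independent of L): 2.807e-05 · 19.38 / 7.139e+08 = 7.621e-13 m³/m.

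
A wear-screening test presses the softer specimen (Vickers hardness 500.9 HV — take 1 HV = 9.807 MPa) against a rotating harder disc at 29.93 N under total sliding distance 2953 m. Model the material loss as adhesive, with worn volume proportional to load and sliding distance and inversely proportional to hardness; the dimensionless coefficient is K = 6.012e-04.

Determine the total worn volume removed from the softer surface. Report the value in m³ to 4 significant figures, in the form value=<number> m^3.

value=1.082e-08 m^3

Intermediate values are shown rounded, and each operation keeps exact precision — a lone final rounding to four significant figures.
Convert: Hardness H = 500.9 HV × 9.807 MPa/HV = 4912 MPa = 4.912e+09 Pa.
Expressed in SI base units: W = 29.93 N, H = 4.912e+09 Pa, K = 6.012e-04.
Archard relation: V = K·W·L/H = 6.012e-04 · 29.93 · 2953 / 4.912e+09 = 1.082e-08 m³.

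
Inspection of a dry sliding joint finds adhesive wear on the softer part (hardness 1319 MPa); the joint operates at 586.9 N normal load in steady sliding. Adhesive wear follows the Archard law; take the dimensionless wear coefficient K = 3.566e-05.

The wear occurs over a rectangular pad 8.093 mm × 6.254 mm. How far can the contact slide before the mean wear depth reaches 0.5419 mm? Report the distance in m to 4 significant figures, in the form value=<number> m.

Intermediates are shown rounded, and the computation keeps full float precision, and one final rounding to four significant figures.
Convert: Hardness H = 1319 MPa = 1.319e+09 Pa.
Convert: Pad sides 8.093 mm × 6.254 mm = 0.008093 m × 0.006254 m. Contact area A = 0.008093 m × 0.006254 m = 5.061e-05 m².
Convert: Depth limit h_lim = 0.5419 mm = 5.419e-04 m.
In SI base units: W = 586.9 N, H = 1.319e+09 Pa, K = 3.566e-05.
Permissible volume V_lim = h_lim·A = 5.419e-04 · 5.061e-05 = 2.743e-08 m³.
Inverting, life L = V_lim·H/(K·W) = 2.743e-08 · 1.319e+09 / (3.566e-05 · 586.9) = 1729 m.

value=1729 m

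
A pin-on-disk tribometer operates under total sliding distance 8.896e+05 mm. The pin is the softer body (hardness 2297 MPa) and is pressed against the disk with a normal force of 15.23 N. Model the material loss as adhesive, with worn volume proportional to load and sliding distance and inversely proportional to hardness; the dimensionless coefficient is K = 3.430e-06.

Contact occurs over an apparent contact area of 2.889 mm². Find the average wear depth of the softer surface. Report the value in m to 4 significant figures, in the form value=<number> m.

Every step runs at full float precision; the intermediates are displayed rounded. Rounded once at the end, at 4 significant digits.
Distance covered L = 8.896e+05 mm = 889.6 m.
Hardness H = 2297 MPa = 2.297e+09 Pa.
Contact area A = 2.889 mm² = 2.889e-06 m².
In SI base units: W = 15.23 N, H = 2.297e+09 Pa, K = 3.430e-06.
Wear volume V = K·W·L/H = 3.430e-06 · 15.23 · 889.6 / 2.297e+09 = 2.023e-11 m³.
Mean depth h = V/A = 2.023e-11 / 2.889e-06 = 7.003e-06 m.

value=7.003e-06 m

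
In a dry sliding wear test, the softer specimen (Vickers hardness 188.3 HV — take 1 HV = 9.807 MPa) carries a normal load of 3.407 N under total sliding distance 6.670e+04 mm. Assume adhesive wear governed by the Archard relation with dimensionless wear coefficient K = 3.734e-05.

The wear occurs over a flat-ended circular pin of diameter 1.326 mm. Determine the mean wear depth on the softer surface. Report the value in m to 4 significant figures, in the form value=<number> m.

value=3.327e-06 m

The algebra maintains full precision, and intermediate values are printed rounded. Rounded just once, at 4 significant figures.
Total distance L = 6.670e+04 mm = 66.70 m.
Hardness H = 188.3 HV × 9.807 MPa/HV = 1847 MPa = 1.847e+09 Pa.
Pin diameter d = 1.326 mm = 0.001326 m. Contact area A = π·d²/4 = π·(0.001326 m)²/4 = 1.381e-06 m².
SI base units throughout: W = 3.407 N, H = 1.847e+09 Pa, K = 3.734e-05.
Worn volume V = K·W·L/H = 3.734e-05 · 3.407 · 66.70 / 1.847e+09 = 4.595e-12 m³.
Depth of wear h = V/A = 4.595e-12 / 1.381e-06 = 3.327e-06 m.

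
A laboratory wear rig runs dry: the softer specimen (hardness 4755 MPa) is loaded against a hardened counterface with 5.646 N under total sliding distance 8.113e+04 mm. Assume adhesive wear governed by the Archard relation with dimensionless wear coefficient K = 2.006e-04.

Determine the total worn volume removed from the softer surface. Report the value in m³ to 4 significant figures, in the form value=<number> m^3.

value=1.932e-11 m^3

The intermediates appear rounded — the algebra maintains full precision; a lone final rounding, at four significant figures.
Total distance L = 8.113e+04 mm = 81.13 m.
Hardness H = 4755 MPa = 4.755e+09 Pa.
In SI base units, W = 5.646 N, H = 4.755e+09 Pa, K = 2.006e-04.
By Archard's law, V = K·W·L/H = 2.006e-04 · 5.646 · 81.13 / 4.755e+09 = 1.932e-11 m³.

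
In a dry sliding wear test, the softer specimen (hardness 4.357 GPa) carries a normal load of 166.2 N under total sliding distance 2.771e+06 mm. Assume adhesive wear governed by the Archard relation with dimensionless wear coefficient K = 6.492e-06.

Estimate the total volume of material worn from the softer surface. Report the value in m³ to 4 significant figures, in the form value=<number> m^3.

value=6.862e-10 m^3

The intermediates are displayed rounded; all arithmetic holds full float precision, and a single final rounding, at four significant digits.
Path length L = 2.771e+06 mm = 2771 m.
Hardness H = 4.357 GPa = 4.357e+09 Pa.
SI base units throughout: W = 166.2 N, H = 4.357e+09 Pa, K = 6.492e-06.
The Archard volume V = K·W·L/H = 6.492e-06 · 166.2 · 2771 / 4.357e+09 = 6.862e-10 m³.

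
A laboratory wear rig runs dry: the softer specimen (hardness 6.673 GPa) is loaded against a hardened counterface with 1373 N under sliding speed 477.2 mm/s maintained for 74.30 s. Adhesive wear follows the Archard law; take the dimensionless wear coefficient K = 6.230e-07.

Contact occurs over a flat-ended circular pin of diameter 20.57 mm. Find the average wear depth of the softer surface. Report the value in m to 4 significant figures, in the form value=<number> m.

value=1.368e-08 m

The intermediates are printed rounded, and each operation holds full float precision; rounded once at the end: four significant figures.
Convert: Sliding speed v = 477.2 mm/s = 0.4772 m/s. The distance L = v·t = 0.4772 m/s × 74.30 s = 35.46 m.
Convert: Hardness H = 6.673 GPa = 6.673e+09 Pa.
Convert: Pin diameter d = 20.57 mm = 0.02057 m. Contact area A = π·d²/4 = π·(0.02057 m)²/4 = 3.323e-04 m².
Expressed in SI base units: W = 1373 N, H = 6.673e+09 Pa, K = 6.230e-07.
Worn volume V = K·W·L/H = 6.230e-07 · 1373 · 35.46 / 6.673e+09 = 4.545e-12 m³.
Mean wear depth h = V/A = 4.545e-12 / 3.323e-04 = 1.368e-08 m.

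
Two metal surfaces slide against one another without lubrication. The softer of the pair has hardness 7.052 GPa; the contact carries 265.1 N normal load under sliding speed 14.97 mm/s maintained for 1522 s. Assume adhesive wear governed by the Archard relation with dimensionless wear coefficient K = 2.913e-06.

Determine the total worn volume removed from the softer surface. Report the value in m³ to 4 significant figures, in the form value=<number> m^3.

The intermediates are shown rounded. The computation maintains full float precision — rounded once at the end to four significant digits.
Sliding speed v = 14.97 mm/s = 0.01497 m/s. Path length L = v·t = 0.01497 m/s × 1522 s = 22.78 m.
Hardness H = 7.052 GPa = 7.052e+09 Pa.
SI base units throughout: W = 265.1 N, H = 7.052e+09 Pa, K = 2.913e-06.
By Archard's law, V = K·W·L/H = 2.913e-06 · 265.1 · 22.78 / 7.052e+09 = 2.495e-12 m³.

value=2.495e-12 m^3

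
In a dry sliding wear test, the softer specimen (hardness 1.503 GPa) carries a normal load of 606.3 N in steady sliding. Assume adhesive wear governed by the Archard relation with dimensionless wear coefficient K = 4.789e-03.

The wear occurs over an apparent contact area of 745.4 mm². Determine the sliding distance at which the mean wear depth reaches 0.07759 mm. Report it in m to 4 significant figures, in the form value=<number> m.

All arithmetic maintains full precision. Printed values are rounded; one last rounding: four significant figures.
Convert: Hardness H = 1.503 GPa = 1.503e+09 Pa.
Convert: Contact area A = 745.4 mm² = 7.454e-04 m².
Convert: Depth limit h_lim = 0.07759 mm = 7.759e-05 m.
In SI base units: W = 606.3 N, H = 1.503e+09 Pa, K = 4.789e-03.
At the depth limit, V_lim = h_lim·A = 7.759e-05 · 7.454e-04 = 5.784e-08 m³.
So the life L = V_lim·H/(K·W) = 5.784e-08 · 1.503e+09 / (4.789e-03 · 606.3) = 29.94 m.

value=29.94 m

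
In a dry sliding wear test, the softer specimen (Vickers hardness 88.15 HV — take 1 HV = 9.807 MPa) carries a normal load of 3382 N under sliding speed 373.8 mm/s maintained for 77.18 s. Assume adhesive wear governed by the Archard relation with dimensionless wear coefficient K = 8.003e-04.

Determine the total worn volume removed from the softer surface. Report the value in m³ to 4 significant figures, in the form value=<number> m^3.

Quoted intermediates are rounded, and all arithmetic carries exact precision; a single final rounding, at 4 significant figures.
Sliding speed v = 373.8 mm/s = 0.3738 m/s. Total distance L = v·t = 0.3738 m/s × 77.18 s = 28.85 m.
Hardness H = 88.15 HV × 9.807 MPa/HV = 864.5 MPa = 8.645e+08 Pa.
Collected in SI base units: W = 3382 N, H = 8.645e+08 Pa, K = 8.003e-04.
Volume removed: V = K·W·L/H = 8.003e-04 · 3382 · 28.85 / 8.645e+08 = 9.033e-08 m³.

value=9.033e-08 m^3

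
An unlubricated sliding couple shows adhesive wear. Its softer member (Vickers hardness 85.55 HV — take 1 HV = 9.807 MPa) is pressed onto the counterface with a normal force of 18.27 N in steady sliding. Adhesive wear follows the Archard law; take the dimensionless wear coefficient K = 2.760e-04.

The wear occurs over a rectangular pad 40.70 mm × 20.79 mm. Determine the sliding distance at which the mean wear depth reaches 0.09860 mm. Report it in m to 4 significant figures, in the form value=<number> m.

Each operation runs at full precision — the intermediates are displayed rounded, and a single final rounding, at 4 significant figures.
Convert: Hardness H = 85.55 HV × 9.807 MPa/HV = 839.0 MPa = 8.390e+08 Pa.
Convert: Pad sides 40.70 mm × 20.79 mm = 0.04070 m × 0.02079 m. Contact area A = 0.04070 m × 0.02079 m = 8.462e-04 m².
Convert: Depth limit h_lim = 0.09860 mm = 9.860e-05 m.
Working in SI base units: W = 18.27 N, H = 8.390e+08 Pa, K = 2.760e-04.
Wearable volume V_lim = h_lim·A = 9.860e-05 · 8.462e-04 = 8.343e-08 m³.
Life L = V_lim·H/(K·W) = 8.343e-08 · 8.390e+08 / (2.760e-04 · 18.27) = 1.388e+04 m.

value=1.388e+04 m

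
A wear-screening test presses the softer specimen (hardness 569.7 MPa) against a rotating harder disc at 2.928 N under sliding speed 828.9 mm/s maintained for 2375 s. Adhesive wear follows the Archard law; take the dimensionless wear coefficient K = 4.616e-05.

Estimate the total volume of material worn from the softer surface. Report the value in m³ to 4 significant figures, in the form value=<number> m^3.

value=4.670e-10 m^3

Shown intermediates are rounded — the computation runs at full precision — one final rounding to 4 significant digits.
Convert: Sliding speed v = 828.9 mm/s = 0.8289 m/s. Path length L = v·t = 0.8289 m/s × 2375 s = 1969 m.
Convert: Hardness H = 569.7 MPa = 5.697e+08 Pa.
In SI base units: W = 2.928 N, H = 5.697e+08 Pa, K = 4.616e-05.
Volume removed: V = K·W·L/H = 4.616e-05 · 2.928 · 1969 / 5.697e+08 = 4.670e-10 m³.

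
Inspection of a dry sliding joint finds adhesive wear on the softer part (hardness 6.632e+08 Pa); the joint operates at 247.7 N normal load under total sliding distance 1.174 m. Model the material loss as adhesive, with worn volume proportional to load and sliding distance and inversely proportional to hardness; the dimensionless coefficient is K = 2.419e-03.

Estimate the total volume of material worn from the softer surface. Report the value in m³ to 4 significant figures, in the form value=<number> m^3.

value=1.061e-09 m^3

Shown intermediates are rounded, and the algebra holds full precision. Rounded just once, at 4 significant digits.
In SI base units, W = 247.7 N, H = 6.632e+08 Pa, K = 2.419e-03.
Volume removed: V = K·W·L/H = 2.419e-03 · 247.7 · 1.174 / 6.632e+08 = 1.061e-09 m³.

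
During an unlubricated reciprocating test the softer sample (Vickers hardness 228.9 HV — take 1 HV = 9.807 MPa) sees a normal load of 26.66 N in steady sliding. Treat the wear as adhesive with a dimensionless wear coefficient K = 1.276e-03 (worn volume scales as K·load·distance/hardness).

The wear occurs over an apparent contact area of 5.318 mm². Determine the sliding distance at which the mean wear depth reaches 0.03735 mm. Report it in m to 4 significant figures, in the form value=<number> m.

value=13.11 m

All working math holds full float precision — shown intermediates are rounded; one final rounding: four significant figures.
Convert: Hardness H = 228.9 HV × 9.807 MPa/HV = 2245 MPa = 2.245e+09 Pa.
Convert: Contact area A = 5.318 mm² = 5.318e-06 m².
Convert: Depth limit h_lim = 0.03735 mm = 3.735e-05 m.
SI base units throughout: W = 26.66 N, H = 2.245e+09 Pa, K = 1.276e-03.
Permissible volume V_lim = h_lim·A = 3.735e-05 · 5.318e-06 = 1.986e-10 m³.
Thus life L = V_lim·H/(K·W) = 1.986e-10 · 2.245e+09 / (1.276e-03 · 26.66) = 13.11 m.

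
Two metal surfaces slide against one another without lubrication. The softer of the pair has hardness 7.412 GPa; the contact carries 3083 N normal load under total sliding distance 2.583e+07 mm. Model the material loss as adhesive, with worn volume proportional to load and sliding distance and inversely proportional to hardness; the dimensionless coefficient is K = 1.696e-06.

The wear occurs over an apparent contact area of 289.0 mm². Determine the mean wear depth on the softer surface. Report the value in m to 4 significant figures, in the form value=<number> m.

value=6.305e-05 m

The intermediates are printed rounded — the algebra holds full precision; one final rounding, at four significant digits.
Convert: The distance L = 2.583e+07 mm = 2.583e+04 m.
Convert: Hardness H = 7.412 GPa = 7.412e+09 Pa.
Convert: Contact area A = 289.0 mm² = 2.890e-04 m².
Expressed in SI base units: W = 3083 N, H = 7.412e+09 Pa, K = 1.696e-06.
The Archard volume V = K·W·L/H = 1.696e-06 · 3083 · 2.583e+04 / 7.412e+09 = 1.822e-08 m³.
Depth h = V/A = 1.822e-08 / 2.890e-04 = 6.305e-05 m.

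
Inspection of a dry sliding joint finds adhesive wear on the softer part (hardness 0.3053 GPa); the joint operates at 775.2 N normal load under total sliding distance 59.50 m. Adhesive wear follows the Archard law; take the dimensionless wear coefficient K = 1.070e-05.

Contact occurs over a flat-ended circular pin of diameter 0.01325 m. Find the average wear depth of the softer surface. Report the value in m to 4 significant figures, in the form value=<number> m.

value=1.172e-05 m

The algebra holds exact precision, and intermediates are shown rounded; one last rounding: four significant figures.
Convert: Hardness H = 0.3053 GPa = 3.053e+08 Pa.
Convert: Contact area A = π·d²/4 = π·(0.01325 m)²/4 = 1.379e-04 m².
Expressed in SI base units: W = 775.2 N, H = 3.053e+08 Pa, K = 1.070e-05.
Archard volume V = K·W·L/H = 1.070e-05 · 775.2 · 59.50 / 3.053e+08 = 1.617e-09 m³.
Mean wear depth h = V/A = 1.617e-09 / 1.379e-04 = 1.172e-05 m.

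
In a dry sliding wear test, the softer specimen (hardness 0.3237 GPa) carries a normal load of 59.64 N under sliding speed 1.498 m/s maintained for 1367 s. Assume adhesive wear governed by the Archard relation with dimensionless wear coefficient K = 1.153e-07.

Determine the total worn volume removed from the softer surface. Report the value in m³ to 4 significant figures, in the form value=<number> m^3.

The intermediates are printed rounded, and the computation holds full float precision; rounded just once: 4 significant digits.
Distance covered L = v·t = 1.498 m/s × 1367 s = 2048 m.
Hardness H = 0.3237 GPa = 3.237e+08 Pa.
Collected in SI base units: W = 59.64 N, H = 3.237e+08 Pa, K = 1.153e-07.
Volume removed: V = K·W·L/H = 1.153e-07 · 59.64 · 2048 / 3.237e+08 = 4.350e-11 m³.

value=4.350e-11 m^3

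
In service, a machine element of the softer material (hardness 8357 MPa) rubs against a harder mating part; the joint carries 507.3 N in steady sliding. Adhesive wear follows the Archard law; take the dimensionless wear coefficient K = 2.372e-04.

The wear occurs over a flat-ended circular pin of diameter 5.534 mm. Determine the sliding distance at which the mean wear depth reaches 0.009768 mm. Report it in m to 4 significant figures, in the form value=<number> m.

value=16.32 m

Intermediates are printed rounded — all arithmetic holds full precision — a lone final rounding to four significant digits.
Hardness H = 8357 MPa = 8.357e+09 Pa.
Pin diameter d = 5.534 mm = 0.005534 m. Contact area A = π·d²/4 = π·(0.005534 m)²/4 = 2.405e-05 m².
Depth limit h_lim = 0.009768 mm = 9.768e-06 m.
In SI base units, W = 507.3 N, H = 8.357e+09 Pa, K = 2.372e-04.
Permissible volume V_lim = h_lim·A = 9.768e-06 · 2.405e-05 = 2.349e-10 m³.
Thus life L = V_lim·H/(K·W) = 2.349e-10 · 8.357e+09 / (2.372e-04 · 507.3) = 16.32 m.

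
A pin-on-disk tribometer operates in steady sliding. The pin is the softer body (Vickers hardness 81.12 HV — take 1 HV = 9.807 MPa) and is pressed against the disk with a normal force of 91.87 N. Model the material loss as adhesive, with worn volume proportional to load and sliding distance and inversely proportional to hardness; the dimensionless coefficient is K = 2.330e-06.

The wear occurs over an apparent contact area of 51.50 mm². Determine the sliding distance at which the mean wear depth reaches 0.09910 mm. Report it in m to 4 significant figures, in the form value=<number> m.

value=1.897e+04 m

All arithmetic keeps full precision; shown intermediates are rounded, and a lone final rounding to four significant figures.
Convert: Hardness H = 81.12 HV × 9.807 MPa/HV = 795.5 MPa = 7.955e+08 Pa.
Convert: Contact area A = 51.50 mm² = 5.150e-05 m².
Convert: Depth limit h_lim = 0.09910 mm = 9.910e-05 m.
In SI base units, W = 91.87 N, H = 7.955e+08 Pa, K = 2.330e-06.
At the depth limit, V_lim = h_lim·A = 9.910e-05 · 5.150e-05 = 5.104e-09 m³.
Thus life L = V_lim·H/(K·W) = 5.104e-09 · 7.955e+08 / (2.330e-06 · 91.87) = 1.897e+04 m.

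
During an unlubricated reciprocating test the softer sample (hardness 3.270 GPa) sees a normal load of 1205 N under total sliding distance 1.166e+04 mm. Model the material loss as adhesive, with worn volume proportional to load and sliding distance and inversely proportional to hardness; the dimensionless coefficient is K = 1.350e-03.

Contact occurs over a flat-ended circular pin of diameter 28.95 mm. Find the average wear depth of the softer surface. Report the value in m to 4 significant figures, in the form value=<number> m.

value=8.812e-06 m

Intermediate values are displayed rounded — all arithmetic carries exact precision — one last rounding: 4 significant digits.
Convert: Sliding distance L = 1.166e+04 mm = 11.66 m.
Convert: Hardness H = 3.270 GPa = 3.270e+09 Pa.
Convert: Pin diameter d = 28.95 mm = 0.02895 m. Contact area A = π·d²/4 = π·(0.02895 m)²/4 = 6.582e-04 m².
In SI base units: W = 1205 N, H = 3.270e+09 Pa, K = 1.350e-03.
Archard relation: V = K·W·L/H = 1.350e-03 · 1205 · 11.66 / 3.270e+09 = 5.801e-09 m³.
Mean depth h = V/A = 5.801e-09 / 6.582e-04 = 8.812e-06 m.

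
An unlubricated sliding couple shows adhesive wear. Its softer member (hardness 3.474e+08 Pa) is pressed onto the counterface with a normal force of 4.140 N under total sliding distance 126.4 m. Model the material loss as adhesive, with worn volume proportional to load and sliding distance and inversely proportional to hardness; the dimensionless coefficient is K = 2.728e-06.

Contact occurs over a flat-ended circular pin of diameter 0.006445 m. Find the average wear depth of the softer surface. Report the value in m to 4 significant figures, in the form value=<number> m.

Intermediate values are shown rounded, and the computation holds full float precision. Rounded just once, at 4 significant digits.
Convert: Contact area A = π·d²/4 = π·(0.006445 m)²/4 = 3.262e-05 m².
In SI base units: W = 4.140 N, H = 3.474e+08 Pa, K = 2.728e-06.
The Archard volume V = K·W·L/H = 2.728e-06 · 4.140 · 126.4 / 3.474e+08 = 4.109e-12 m³.
Wear depth h = V/A = 4.109e-12 / 3.262e-05 = 1.260e-07 m.

value=1.260e-07 m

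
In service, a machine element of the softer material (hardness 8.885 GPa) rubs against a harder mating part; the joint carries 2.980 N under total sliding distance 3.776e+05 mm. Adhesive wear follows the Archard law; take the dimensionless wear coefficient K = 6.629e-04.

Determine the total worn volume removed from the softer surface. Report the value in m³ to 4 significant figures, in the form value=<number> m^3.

Each operation runs at full precision — intermediate values are shown rounded, and rounded just once: four significant digits.
Convert: The distance L = 3.776e+05 mm = 377.6 m.
Convert: Hardness H = 8.885 GPa = 8.885e+09 Pa.
As SI base values: W = 2.980 N, H = 8.885e+09 Pa, K = 6.629e-04.
Volume removed: V = K·W·L/H = 6.629e-04 · 2.980 · 377.6 / 8.885e+09 = 8.395e-11 m³.

value=8.395e-11 m^3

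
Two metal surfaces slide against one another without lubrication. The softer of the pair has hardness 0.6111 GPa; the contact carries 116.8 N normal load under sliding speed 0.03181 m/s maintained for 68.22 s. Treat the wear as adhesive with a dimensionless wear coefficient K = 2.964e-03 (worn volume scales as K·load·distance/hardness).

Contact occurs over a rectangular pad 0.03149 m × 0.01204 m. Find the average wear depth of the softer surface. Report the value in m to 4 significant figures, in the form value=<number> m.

Intermediate values appear rounded; each operation keeps full precision. Rounded just once to four significant figures.
Path length L = v·t = 0.03181 m/s × 68.22 s = 2.170 m.
Hardness H = 0.6111 GPa = 6.111e+08 Pa.
Contact area A = 0.03149 m × 0.01204 m = 3.791e-04 m².
Collected in SI base units: W = 116.8 N, H = 6.111e+08 Pa, K = 2.964e-03.
Wear volume V = K·W·L/H = 2.964e-03 · 116.8 · 2.170 / 6.111e+08 = 1.229e-09 m³.
Depth h = V/A = 1.229e-09 / 3.791e-04 = 3.243e-06 m.

value=3.243e-06 m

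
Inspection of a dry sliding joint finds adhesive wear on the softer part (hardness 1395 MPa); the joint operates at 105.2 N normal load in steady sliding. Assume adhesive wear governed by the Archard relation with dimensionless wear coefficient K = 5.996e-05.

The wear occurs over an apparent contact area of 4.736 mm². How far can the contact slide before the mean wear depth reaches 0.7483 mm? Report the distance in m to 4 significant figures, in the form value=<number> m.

value=783.8 m

The computation maintains full precision. Shown intermediates are rounded, and a single final rounding to four significant digits.
Hardness H = 1395 MPa = 1.395e+09 Pa.
Contact area A = 4.736 mm² = 4.736e-06 m².
Depth limit h_lim = 0.7483 mm = 7.483e-04 m.
SI base units throughout: W = 105.2 N, H = 1.395e+09 Pa, K = 5.996e-05.
Allowed volume V_lim = h_lim·A = 7.483e-04 · 4.736e-06 = 3.544e-09 m³.
Inverting, life L = V_lim·H/(K·W) = 3.544e-09 · 1.395e+09 / (5.996e-05 · 105.2) = 783.8 m.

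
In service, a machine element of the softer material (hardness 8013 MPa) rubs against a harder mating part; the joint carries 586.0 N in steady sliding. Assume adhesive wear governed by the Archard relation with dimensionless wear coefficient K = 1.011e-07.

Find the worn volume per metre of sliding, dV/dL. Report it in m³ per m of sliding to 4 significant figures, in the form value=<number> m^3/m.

value=7.394e-15 m^3/m

Intermediates are shown rounded — all arithmetic runs at exact precision — rounded just once to four significant figures.
Convert: Hardness H = 8013 MPa = 8.013e+09 Pa.
In SI base units: W = 586.0 N, H = 8.013e+09 Pa, K = 1.011e-07.
Sliding wear rate dV/dL = K·W/H (no L dependence): 1.011e-07 · 586.0 / 8.013e+09 = 7.394e-15 m³/m.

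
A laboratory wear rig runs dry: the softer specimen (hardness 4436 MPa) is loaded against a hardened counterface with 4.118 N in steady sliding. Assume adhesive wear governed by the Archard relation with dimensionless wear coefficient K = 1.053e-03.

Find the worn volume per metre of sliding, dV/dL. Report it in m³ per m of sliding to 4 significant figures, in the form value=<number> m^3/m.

value=9.775e-13 m^3/m

Shown intermediates are rounded, and all arithmetic holds exact precision; one final rounding: four significant figures.
Hardness H = 4436 MPa = 4.436e+09 Pa.
Collected in SI base units: W = 4.118 N, H = 4.436e+09 Pa, K = 1.053e-03.
Volumetric rate dV/dL = K·W/H, so: 1.053e-03 · 4.118 / 4.436e+09 = 9.775e-13 m³/m.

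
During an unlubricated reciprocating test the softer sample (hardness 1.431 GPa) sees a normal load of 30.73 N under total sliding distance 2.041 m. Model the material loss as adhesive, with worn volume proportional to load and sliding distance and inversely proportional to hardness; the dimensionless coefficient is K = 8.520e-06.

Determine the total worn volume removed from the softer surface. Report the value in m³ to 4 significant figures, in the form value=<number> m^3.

value=3.734e-13 m^3

Intermediates are printed rounded, and the computation carries full precision — a single final rounding to 4 significant figures.
Hardness H = 1.431 GPa = 1.431e+09 Pa.
Expressed in SI base units: W = 30.73 N, H = 1.431e+09 Pa, K = 8.520e-06.
Apply Archard: V = K·W·L/H = 8.520e-06 · 30.73 · 2.041 / 1.431e+09 = 3.734e-13 m³.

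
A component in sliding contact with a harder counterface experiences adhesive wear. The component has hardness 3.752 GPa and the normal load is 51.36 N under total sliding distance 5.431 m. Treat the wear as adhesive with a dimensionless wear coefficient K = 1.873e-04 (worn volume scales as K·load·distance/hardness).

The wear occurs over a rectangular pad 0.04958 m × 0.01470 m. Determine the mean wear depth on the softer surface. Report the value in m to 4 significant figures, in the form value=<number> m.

All arithmetic keeps exact precision; intermediate values are displayed rounded — rounded once at the end, at four significant figures.
Convert: Hardness H = 3.752 GPa = 3.752e+09 Pa.
Convert: Contact area A = 0.04958 m × 0.01470 m = 7.288e-04 m².
Working in SI base units: W = 51.36 N, H = 3.752e+09 Pa, K = 1.873e-04.
Archard relation: V = K·W·L/H = 1.873e-04 · 51.36 · 5.431 / 3.752e+09 = 1.392e-11 m³.
Depth of wear h = V/A = 1.392e-11 / 7.288e-04 = 1.911e-08 m.

value=1.911e-08 m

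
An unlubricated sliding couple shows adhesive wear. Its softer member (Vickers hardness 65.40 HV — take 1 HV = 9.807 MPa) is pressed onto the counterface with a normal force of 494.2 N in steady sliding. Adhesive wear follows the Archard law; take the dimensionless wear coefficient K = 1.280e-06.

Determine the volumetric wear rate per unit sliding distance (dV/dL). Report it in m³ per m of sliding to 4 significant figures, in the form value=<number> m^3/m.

value=9.863e-13 m^3/m

Intermediates are displayed rounded, and the algebra keeps full precision. Rounded once at the end: 4 significant digits.
Convert: Hardness H = 65.40 HV × 9.807 MPa/HV = 641.4 MPa = 6.414e+08 Pa.
In SI base units: W = 494.2 N, H = 6.414e+08 Pa, K = 1.280e-06.
Wear rate dV/dL = K·W/H, so: 1.280e-06 · 494.2 / 6.414e+08 = 9.863e-13 m³/m.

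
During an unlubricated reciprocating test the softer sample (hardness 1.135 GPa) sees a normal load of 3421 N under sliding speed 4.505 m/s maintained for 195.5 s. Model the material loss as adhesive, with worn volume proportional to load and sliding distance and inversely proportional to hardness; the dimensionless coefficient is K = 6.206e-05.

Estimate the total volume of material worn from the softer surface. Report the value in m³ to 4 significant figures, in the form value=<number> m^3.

value=1.647e-07 m^3

The intermediates are shown rounded. The algebra runs at full float precision. Rounded once at the end: four significant figures.
Total distance L = v·t = 4.505 m/s × 195.5 s = 880.7 m.
Hardness H = 1.135 GPa = 1.135e+09 Pa.
Restated in SI base units: W = 3421 N, H = 1.135e+09 Pa, K = 6.206e-05.
Archard relation: V = K·W·L/H = 6.206e-05 · 3421 · 880.7 / 1.135e+09 = 1.647e-07 m³.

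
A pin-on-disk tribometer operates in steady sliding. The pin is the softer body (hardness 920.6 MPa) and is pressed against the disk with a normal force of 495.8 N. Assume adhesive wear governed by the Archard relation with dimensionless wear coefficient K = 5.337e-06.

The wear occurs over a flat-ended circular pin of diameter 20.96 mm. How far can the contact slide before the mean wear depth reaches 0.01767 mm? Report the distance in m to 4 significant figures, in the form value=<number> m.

Each operation maintains full float precision; the intermediates are printed rounded; a lone final rounding to 4 significant figures.
Convert: Hardness H = 920.6 MPa = 9.206e+08 Pa.
Convert: Pin diameter d = 20.96 mm = 0.02096 m. Contact area A = π·d²/4 = π·(0.02096 m)²/4 = 3.450e-04 m².
Convert: Depth limit h_lim = 0.01767 mm = 1.767e-05 m.
SI base units throughout: W = 495.8 N, H = 9.206e+08 Pa, K = 5.337e-06.
At the depth limit, V_lim = h_lim·A = 1.767e-05 · 3.450e-04 = 6.097e-09 m³.
Life L = V_lim·H/(K·W) = 6.097e-09 · 9.206e+08 / (5.337e-06 · 495.8) = 2121 m.

value=2121 m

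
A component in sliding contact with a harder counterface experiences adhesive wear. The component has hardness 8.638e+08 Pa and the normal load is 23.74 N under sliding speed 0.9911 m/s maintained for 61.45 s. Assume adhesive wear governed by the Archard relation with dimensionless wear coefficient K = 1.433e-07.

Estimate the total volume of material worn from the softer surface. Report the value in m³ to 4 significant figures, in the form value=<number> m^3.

value=2.399e-13 m^3

Each operation keeps exact precision, and intermediates are shown rounded. Rounded once at the end: 4 significant figures.
Convert: Distance covered L = v·t = 0.9911 m/s × 61.45 s = 60.90 m.
Expressed in SI base units: W = 23.74 N, H = 8.638e+08 Pa, K = 1.433e-07.
Worn volume V = K·W·L/H = 1.433e-07 · 23.74 · 60.90 / 8.638e+08 = 2.399e-13 m³.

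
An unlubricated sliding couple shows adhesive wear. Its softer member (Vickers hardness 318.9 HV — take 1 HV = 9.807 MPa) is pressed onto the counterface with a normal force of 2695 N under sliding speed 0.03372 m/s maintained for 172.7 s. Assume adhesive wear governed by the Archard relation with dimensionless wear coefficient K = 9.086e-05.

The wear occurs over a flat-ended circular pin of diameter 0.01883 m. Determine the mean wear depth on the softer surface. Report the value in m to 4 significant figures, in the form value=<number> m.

Each operation runs at exact precision; intermediate values are printed rounded, and rounded once at the end: four significant figures.
Sliding distance L = v·t = 0.03372 m/s × 172.7 s = 5.823 m.
Hardness H = 318.9 HV × 9.807 MPa/HV = 3127 MPa = 3.127e+09 Pa.
Contact area A = π·d²/4 = π·(0.01883 m)²/4 = 2.785e-04 m².
Expressed in SI base units: W = 2695 N, H = 3.127e+09 Pa, K = 9.086e-05.
Archard relation: V = K·W·L/H = 9.086e-05 · 2695 · 5.823 / 3.127e+09 = 4.560e-10 m³.
Wear depth h = V/A = 4.560e-10 / 2.785e-04 = 1.637e-06 m.

value=1.637e-06 m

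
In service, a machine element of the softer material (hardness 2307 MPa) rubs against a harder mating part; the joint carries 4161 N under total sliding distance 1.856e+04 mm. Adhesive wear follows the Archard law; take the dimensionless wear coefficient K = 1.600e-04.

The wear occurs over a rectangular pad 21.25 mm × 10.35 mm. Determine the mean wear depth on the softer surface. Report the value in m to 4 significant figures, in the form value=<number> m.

value=2.435e-05 m

All working math runs at full precision, and intermediate values are printed rounded — one final rounding to 4 significant digits.
Sliding distance L = 1.856e+04 mm = 18.56 m.
Hardness H = 2307 MPa = 2.307e+09 Pa.
Pad sides 21.25 mm × 10.35 mm = 0.02125 m × 0.01035 m. Contact area A = 0.02125 m × 0.01035 m = 2.199e-04 m².
Expressed in SI base units: W = 4161 N, H = 2.307e+09 Pa, K = 1.600e-04.
Wear volume V = K·W·L/H = 1.600e-04 · 4161 · 18.56 / 2.307e+09 = 5.356e-09 m³.
Wear depth h = V/A = 5.356e-09 / 2.199e-04 = 2.435e-05 m.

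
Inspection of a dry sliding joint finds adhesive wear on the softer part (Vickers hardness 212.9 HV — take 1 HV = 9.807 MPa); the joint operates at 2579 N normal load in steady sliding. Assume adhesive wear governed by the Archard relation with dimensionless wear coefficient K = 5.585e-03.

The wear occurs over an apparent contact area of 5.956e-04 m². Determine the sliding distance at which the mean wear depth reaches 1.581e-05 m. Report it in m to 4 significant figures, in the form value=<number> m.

value=1.365 m

Intermediate values appear rounded; the computation keeps full float precision — a single final rounding to 4 significant figures.
Hardness H = 212.9 HV × 9.807 MPa/HV = 2088 MPa = 2.088e+09 Pa.
Collected in SI base units: W = 2579 N, H = 2.088e+09 Pa, K = 5.585e-03.
Wearable volume V_lim = h_lim·A = 1.581e-05 · 5.956e-04 = 9.416e-09 m³.
Life L = V_lim·H/(K·W) = 9.416e-09 · 2.088e+09 / (5.585e-03 · 2579) = 1.365 m.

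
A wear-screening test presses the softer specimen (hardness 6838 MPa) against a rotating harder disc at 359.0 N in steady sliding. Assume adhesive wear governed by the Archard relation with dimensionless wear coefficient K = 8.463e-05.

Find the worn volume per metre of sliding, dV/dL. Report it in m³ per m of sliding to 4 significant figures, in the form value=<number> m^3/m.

The algebra runs at full float precision, and intermediate values appear rounded; one last rounding: 4 significant figures.
Hardness H = 6838 MPa = 6.838e+09 Pa.
SI base units throughout: W = 359.0 N, H = 6.838e+09 Pa, K = 8.463e-05.
The wear rate dV/dL = K·W/H (independent of L): 8.463e-05 · 359.0 / 6.838e+09 = 4.443e-12 m³/m.

value=4.443e-12 m^3/m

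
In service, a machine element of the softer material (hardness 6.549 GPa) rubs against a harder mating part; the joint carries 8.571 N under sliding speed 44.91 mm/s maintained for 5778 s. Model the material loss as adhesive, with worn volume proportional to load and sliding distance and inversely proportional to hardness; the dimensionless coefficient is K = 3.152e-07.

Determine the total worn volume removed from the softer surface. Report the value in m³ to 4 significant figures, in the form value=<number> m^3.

All arithmetic runs at full float precision. The intermediates are shown rounded; one last rounding, at 4 significant figures.
Convert: Sliding speed v = 44.91 mm/s = 0.04491 m/s. Total distance L = v·t = 0.04491 m/s × 5778 s = 259.5 m.
Convert: Hardness H = 6.549 GPa = 6.549e+09 Pa.
Working in SI base units: W = 8.571 N, H = 6.549e+09 Pa, K = 3.152e-07.
Apply Archard: V = K·W·L/H = 3.152e-07 · 8.571 · 259.5 / 6.549e+09 = 1.070e-13 m³.

value=1.070e-13 m^3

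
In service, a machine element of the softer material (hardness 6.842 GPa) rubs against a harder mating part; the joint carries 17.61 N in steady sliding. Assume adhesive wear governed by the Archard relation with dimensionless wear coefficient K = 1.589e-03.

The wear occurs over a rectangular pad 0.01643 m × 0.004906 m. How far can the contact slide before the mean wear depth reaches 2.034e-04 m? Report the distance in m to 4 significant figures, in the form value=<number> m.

value=4009 m

All arithmetic keeps exact precision, and the intermediates are shown rounded. Rounded once at the end: 4 significant figures.
Hardness H = 6.842 GPa = 6.842e+09 Pa.
Contact area A = 0.01643 m × 0.004906 m = 8.061e-05 m².
Working in SI base units: W = 17.61 N, H = 6.842e+09 Pa, K = 1.589e-03.
At the depth limit, V_lim = h_lim·A = 2.034e-04 · 8.061e-05 = 1.640e-08 m³.
Inverting, life L = V_lim·H/(K·W) = 1.640e-08 · 6.842e+09 / (1.589e-03 · 17.61) = 4009 m.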